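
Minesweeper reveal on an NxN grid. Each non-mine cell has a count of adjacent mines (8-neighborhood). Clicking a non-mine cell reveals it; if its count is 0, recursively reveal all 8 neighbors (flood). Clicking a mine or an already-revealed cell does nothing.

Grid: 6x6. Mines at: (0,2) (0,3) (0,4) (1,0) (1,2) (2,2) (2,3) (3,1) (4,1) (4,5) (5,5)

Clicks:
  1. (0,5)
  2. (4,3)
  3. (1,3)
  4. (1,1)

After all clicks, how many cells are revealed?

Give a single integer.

Click 1 (0,5) count=1: revealed 1 new [(0,5)] -> total=1
Click 2 (4,3) count=0: revealed 9 new [(3,2) (3,3) (3,4) (4,2) (4,3) (4,4) (5,2) (5,3) (5,4)] -> total=10
Click 3 (1,3) count=6: revealed 1 new [(1,3)] -> total=11
Click 4 (1,1) count=4: revealed 1 new [(1,1)] -> total=12

Answer: 12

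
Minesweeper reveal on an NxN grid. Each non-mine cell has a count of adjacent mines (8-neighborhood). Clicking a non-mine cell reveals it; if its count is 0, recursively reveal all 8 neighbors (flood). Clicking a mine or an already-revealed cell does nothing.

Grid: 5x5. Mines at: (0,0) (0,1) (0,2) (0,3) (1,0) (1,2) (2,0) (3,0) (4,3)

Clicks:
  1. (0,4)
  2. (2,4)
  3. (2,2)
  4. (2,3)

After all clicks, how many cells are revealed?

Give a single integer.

Answer: 8

Derivation:
Click 1 (0,4) count=1: revealed 1 new [(0,4)] -> total=1
Click 2 (2,4) count=0: revealed 6 new [(1,3) (1,4) (2,3) (2,4) (3,3) (3,4)] -> total=7
Click 3 (2,2) count=1: revealed 1 new [(2,2)] -> total=8
Click 4 (2,3) count=1: revealed 0 new [(none)] -> total=8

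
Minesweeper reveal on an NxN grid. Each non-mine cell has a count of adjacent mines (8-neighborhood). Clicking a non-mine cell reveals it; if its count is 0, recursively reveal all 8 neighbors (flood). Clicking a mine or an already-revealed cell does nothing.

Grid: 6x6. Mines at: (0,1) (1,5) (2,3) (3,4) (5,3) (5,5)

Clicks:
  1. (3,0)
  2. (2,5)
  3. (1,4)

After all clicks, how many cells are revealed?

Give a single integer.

Answer: 17

Derivation:
Click 1 (3,0) count=0: revealed 15 new [(1,0) (1,1) (1,2) (2,0) (2,1) (2,2) (3,0) (3,1) (3,2) (4,0) (4,1) (4,2) (5,0) (5,1) (5,2)] -> total=15
Click 2 (2,5) count=2: revealed 1 new [(2,5)] -> total=16
Click 3 (1,4) count=2: revealed 1 new [(1,4)] -> total=17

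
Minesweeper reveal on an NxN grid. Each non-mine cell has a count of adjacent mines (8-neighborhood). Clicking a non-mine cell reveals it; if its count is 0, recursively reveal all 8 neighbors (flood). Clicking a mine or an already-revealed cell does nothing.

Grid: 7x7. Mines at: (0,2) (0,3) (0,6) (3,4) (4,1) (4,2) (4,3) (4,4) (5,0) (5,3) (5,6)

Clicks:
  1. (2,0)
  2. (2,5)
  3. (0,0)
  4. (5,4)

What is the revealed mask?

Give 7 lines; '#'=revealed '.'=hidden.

Answer: ##.....
####...
####.#.
####...
.......
....#..
.......

Derivation:
Click 1 (2,0) count=0: revealed 14 new [(0,0) (0,1) (1,0) (1,1) (1,2) (1,3) (2,0) (2,1) (2,2) (2,3) (3,0) (3,1) (3,2) (3,3)] -> total=14
Click 2 (2,5) count=1: revealed 1 new [(2,5)] -> total=15
Click 3 (0,0) count=0: revealed 0 new [(none)] -> total=15
Click 4 (5,4) count=3: revealed 1 new [(5,4)] -> total=16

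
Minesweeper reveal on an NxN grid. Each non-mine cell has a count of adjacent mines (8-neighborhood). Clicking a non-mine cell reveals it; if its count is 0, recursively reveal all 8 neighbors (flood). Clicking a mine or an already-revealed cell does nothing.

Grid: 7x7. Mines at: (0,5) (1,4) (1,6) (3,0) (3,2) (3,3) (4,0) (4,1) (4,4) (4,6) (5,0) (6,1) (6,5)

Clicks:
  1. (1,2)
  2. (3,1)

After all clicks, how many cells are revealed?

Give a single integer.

Answer: 13

Derivation:
Click 1 (1,2) count=0: revealed 12 new [(0,0) (0,1) (0,2) (0,3) (1,0) (1,1) (1,2) (1,3) (2,0) (2,1) (2,2) (2,3)] -> total=12
Click 2 (3,1) count=4: revealed 1 new [(3,1)] -> total=13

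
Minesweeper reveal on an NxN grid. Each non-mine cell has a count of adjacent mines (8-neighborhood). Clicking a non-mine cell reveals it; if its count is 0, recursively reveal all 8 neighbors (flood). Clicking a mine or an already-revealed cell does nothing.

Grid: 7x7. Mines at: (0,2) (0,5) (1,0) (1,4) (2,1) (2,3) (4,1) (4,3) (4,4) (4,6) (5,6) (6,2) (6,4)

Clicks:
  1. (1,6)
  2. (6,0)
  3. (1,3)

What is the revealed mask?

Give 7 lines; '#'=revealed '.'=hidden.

Click 1 (1,6) count=1: revealed 1 new [(1,6)] -> total=1
Click 2 (6,0) count=0: revealed 4 new [(5,0) (5,1) (6,0) (6,1)] -> total=5
Click 3 (1,3) count=3: revealed 1 new [(1,3)] -> total=6

Answer: .......
...#..#
.......
.......
.......
##.....
##.....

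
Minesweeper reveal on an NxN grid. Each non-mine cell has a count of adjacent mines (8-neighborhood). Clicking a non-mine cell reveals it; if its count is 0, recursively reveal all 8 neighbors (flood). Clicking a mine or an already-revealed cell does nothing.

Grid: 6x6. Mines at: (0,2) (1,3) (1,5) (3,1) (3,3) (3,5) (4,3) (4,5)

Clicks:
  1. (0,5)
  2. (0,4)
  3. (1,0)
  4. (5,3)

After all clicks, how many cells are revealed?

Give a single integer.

Answer: 9

Derivation:
Click 1 (0,5) count=1: revealed 1 new [(0,5)] -> total=1
Click 2 (0,4) count=2: revealed 1 new [(0,4)] -> total=2
Click 3 (1,0) count=0: revealed 6 new [(0,0) (0,1) (1,0) (1,1) (2,0) (2,1)] -> total=8
Click 4 (5,3) count=1: revealed 1 new [(5,3)] -> total=9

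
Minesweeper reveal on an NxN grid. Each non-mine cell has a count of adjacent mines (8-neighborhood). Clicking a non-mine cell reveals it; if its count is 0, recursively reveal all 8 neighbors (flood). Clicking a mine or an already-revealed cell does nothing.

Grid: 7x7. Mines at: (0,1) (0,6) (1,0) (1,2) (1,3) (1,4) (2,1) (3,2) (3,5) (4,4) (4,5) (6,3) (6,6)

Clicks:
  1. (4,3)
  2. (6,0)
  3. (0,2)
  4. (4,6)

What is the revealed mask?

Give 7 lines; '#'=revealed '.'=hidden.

Click 1 (4,3) count=2: revealed 1 new [(4,3)] -> total=1
Click 2 (6,0) count=0: revealed 11 new [(3,0) (3,1) (4,0) (4,1) (4,2) (5,0) (5,1) (5,2) (6,0) (6,1) (6,2)] -> total=12
Click 3 (0,2) count=3: revealed 1 new [(0,2)] -> total=13
Click 4 (4,6) count=2: revealed 1 new [(4,6)] -> total=14

Answer: ..#....
.......
.......
##.....
####..#
###....
###....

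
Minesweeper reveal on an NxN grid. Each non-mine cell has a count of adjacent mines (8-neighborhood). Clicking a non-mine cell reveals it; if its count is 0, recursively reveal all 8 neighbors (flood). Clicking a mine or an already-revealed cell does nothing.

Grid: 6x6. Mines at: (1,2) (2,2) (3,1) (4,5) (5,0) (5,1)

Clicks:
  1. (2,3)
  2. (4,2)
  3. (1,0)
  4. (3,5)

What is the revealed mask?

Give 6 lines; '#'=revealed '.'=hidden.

Answer: ##....
##....
##.#..
.....#
..#...
......

Derivation:
Click 1 (2,3) count=2: revealed 1 new [(2,3)] -> total=1
Click 2 (4,2) count=2: revealed 1 new [(4,2)] -> total=2
Click 3 (1,0) count=0: revealed 6 new [(0,0) (0,1) (1,0) (1,1) (2,0) (2,1)] -> total=8
Click 4 (3,5) count=1: revealed 1 new [(3,5)] -> total=9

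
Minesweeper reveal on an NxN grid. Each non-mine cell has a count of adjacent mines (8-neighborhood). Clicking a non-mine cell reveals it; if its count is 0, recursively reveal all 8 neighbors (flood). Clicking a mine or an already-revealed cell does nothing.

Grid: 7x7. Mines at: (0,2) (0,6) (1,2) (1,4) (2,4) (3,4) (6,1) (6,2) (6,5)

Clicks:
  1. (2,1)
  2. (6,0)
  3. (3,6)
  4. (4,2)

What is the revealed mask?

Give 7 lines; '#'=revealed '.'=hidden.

Answer: ##.....
##...##
####.##
####.##
####.##
####.##
#......

Derivation:
Click 1 (2,1) count=1: revealed 1 new [(2,1)] -> total=1
Click 2 (6,0) count=1: revealed 1 new [(6,0)] -> total=2
Click 3 (3,6) count=0: revealed 10 new [(1,5) (1,6) (2,5) (2,6) (3,5) (3,6) (4,5) (4,6) (5,5) (5,6)] -> total=12
Click 4 (4,2) count=0: revealed 19 new [(0,0) (0,1) (1,0) (1,1) (2,0) (2,2) (2,3) (3,0) (3,1) (3,2) (3,3) (4,0) (4,1) (4,2) (4,3) (5,0) (5,1) (5,2) (5,3)] -> total=31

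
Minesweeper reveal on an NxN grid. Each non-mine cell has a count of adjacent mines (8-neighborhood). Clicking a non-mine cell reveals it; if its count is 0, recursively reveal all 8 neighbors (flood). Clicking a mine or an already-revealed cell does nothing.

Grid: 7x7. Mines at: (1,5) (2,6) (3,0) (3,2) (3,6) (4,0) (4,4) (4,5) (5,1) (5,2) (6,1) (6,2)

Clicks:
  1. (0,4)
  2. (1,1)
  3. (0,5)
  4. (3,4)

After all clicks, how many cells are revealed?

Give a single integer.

Answer: 17

Derivation:
Click 1 (0,4) count=1: revealed 1 new [(0,4)] -> total=1
Click 2 (1,1) count=0: revealed 14 new [(0,0) (0,1) (0,2) (0,3) (1,0) (1,1) (1,2) (1,3) (1,4) (2,0) (2,1) (2,2) (2,3) (2,4)] -> total=15
Click 3 (0,5) count=1: revealed 1 new [(0,5)] -> total=16
Click 4 (3,4) count=2: revealed 1 new [(3,4)] -> total=17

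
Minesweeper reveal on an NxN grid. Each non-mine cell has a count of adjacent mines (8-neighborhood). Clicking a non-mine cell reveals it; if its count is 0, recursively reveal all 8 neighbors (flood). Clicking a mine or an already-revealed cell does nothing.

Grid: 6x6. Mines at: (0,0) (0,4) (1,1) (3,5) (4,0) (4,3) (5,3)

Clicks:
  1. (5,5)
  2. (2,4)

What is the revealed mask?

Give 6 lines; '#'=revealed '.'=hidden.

Click 1 (5,5) count=0: revealed 4 new [(4,4) (4,5) (5,4) (5,5)] -> total=4
Click 2 (2,4) count=1: revealed 1 new [(2,4)] -> total=5

Answer: ......
......
....#.
......
....##
....##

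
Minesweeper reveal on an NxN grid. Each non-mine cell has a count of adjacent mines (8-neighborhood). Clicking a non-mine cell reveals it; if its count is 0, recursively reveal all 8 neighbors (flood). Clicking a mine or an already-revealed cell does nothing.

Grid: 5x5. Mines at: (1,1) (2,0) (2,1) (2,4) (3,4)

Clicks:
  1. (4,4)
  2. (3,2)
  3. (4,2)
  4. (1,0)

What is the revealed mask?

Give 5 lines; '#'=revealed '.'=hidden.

Click 1 (4,4) count=1: revealed 1 new [(4,4)] -> total=1
Click 2 (3,2) count=1: revealed 1 new [(3,2)] -> total=2
Click 3 (4,2) count=0: revealed 7 new [(3,0) (3,1) (3,3) (4,0) (4,1) (4,2) (4,3)] -> total=9
Click 4 (1,0) count=3: revealed 1 new [(1,0)] -> total=10

Answer: .....
#....
.....
####.
#####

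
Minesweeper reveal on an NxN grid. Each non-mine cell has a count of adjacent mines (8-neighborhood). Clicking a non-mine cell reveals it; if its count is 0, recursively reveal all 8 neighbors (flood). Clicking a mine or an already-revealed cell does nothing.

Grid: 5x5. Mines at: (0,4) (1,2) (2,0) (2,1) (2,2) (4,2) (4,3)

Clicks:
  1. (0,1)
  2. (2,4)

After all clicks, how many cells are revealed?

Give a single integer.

Answer: 7

Derivation:
Click 1 (0,1) count=1: revealed 1 new [(0,1)] -> total=1
Click 2 (2,4) count=0: revealed 6 new [(1,3) (1,4) (2,3) (2,4) (3,3) (3,4)] -> total=7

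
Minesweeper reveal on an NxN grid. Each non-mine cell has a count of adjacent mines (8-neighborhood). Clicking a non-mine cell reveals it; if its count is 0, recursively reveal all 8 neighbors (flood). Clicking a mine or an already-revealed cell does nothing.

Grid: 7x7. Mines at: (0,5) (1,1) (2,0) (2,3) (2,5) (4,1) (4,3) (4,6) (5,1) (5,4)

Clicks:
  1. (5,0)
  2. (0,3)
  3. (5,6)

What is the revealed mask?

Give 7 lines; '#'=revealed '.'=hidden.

Click 1 (5,0) count=2: revealed 1 new [(5,0)] -> total=1
Click 2 (0,3) count=0: revealed 6 new [(0,2) (0,3) (0,4) (1,2) (1,3) (1,4)] -> total=7
Click 3 (5,6) count=1: revealed 1 new [(5,6)] -> total=8

Answer: ..###..
..###..
.......
.......
.......
#.....#
.......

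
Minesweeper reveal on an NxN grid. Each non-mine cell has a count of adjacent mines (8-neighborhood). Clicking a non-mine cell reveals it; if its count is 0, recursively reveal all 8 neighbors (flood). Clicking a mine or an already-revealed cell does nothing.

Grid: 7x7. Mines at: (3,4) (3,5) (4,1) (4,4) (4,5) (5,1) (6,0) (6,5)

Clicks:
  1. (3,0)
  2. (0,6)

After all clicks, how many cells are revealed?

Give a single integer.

Answer: 25

Derivation:
Click 1 (3,0) count=1: revealed 1 new [(3,0)] -> total=1
Click 2 (0,6) count=0: revealed 24 new [(0,0) (0,1) (0,2) (0,3) (0,4) (0,5) (0,6) (1,0) (1,1) (1,2) (1,3) (1,4) (1,5) (1,6) (2,0) (2,1) (2,2) (2,3) (2,4) (2,5) (2,6) (3,1) (3,2) (3,3)] -> total=25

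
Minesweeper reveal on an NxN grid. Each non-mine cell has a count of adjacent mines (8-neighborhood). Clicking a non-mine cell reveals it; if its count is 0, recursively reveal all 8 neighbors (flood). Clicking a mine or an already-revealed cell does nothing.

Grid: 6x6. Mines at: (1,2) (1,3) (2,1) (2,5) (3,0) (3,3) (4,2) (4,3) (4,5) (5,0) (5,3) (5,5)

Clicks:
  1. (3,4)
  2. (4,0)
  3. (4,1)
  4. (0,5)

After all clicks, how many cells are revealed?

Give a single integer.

Answer: 7

Derivation:
Click 1 (3,4) count=4: revealed 1 new [(3,4)] -> total=1
Click 2 (4,0) count=2: revealed 1 new [(4,0)] -> total=2
Click 3 (4,1) count=3: revealed 1 new [(4,1)] -> total=3
Click 4 (0,5) count=0: revealed 4 new [(0,4) (0,5) (1,4) (1,5)] -> total=7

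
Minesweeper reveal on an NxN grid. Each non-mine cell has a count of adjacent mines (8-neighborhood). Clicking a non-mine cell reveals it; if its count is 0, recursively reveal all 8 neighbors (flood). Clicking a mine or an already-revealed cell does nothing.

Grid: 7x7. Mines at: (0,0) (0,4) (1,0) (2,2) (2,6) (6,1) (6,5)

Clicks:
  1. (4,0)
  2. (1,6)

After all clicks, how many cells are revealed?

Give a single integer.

Answer: 33

Derivation:
Click 1 (4,0) count=0: revealed 32 new [(1,3) (1,4) (1,5) (2,0) (2,1) (2,3) (2,4) (2,5) (3,0) (3,1) (3,2) (3,3) (3,4) (3,5) (3,6) (4,0) (4,1) (4,2) (4,3) (4,4) (4,5) (4,6) (5,0) (5,1) (5,2) (5,3) (5,4) (5,5) (5,6) (6,2) (6,3) (6,4)] -> total=32
Click 2 (1,6) count=1: revealed 1 new [(1,6)] -> total=33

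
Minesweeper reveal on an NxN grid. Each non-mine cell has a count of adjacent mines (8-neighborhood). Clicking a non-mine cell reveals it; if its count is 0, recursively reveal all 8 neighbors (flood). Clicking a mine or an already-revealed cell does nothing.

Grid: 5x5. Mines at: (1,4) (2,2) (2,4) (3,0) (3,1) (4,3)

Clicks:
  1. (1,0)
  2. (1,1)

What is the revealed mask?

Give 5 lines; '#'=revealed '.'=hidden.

Answer: ####.
####.
##...
.....
.....

Derivation:
Click 1 (1,0) count=0: revealed 10 new [(0,0) (0,1) (0,2) (0,3) (1,0) (1,1) (1,2) (1,3) (2,0) (2,1)] -> total=10
Click 2 (1,1) count=1: revealed 0 new [(none)] -> total=10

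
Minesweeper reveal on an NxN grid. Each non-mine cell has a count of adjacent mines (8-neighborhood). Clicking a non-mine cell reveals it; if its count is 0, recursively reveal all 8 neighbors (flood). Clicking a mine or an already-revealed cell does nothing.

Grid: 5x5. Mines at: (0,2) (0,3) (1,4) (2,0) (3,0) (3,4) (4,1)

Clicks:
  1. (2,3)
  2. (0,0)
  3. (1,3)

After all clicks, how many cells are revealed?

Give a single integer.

Answer: 6

Derivation:
Click 1 (2,3) count=2: revealed 1 new [(2,3)] -> total=1
Click 2 (0,0) count=0: revealed 4 new [(0,0) (0,1) (1,0) (1,1)] -> total=5
Click 3 (1,3) count=3: revealed 1 new [(1,3)] -> total=6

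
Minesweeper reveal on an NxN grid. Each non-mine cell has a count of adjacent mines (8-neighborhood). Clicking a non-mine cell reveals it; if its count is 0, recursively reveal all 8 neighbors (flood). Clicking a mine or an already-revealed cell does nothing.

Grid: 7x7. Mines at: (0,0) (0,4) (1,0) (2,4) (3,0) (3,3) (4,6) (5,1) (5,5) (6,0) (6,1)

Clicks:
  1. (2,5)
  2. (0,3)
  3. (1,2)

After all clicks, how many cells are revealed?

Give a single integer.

Click 1 (2,5) count=1: revealed 1 new [(2,5)] -> total=1
Click 2 (0,3) count=1: revealed 1 new [(0,3)] -> total=2
Click 3 (1,2) count=0: revealed 8 new [(0,1) (0,2) (1,1) (1,2) (1,3) (2,1) (2,2) (2,3)] -> total=10

Answer: 10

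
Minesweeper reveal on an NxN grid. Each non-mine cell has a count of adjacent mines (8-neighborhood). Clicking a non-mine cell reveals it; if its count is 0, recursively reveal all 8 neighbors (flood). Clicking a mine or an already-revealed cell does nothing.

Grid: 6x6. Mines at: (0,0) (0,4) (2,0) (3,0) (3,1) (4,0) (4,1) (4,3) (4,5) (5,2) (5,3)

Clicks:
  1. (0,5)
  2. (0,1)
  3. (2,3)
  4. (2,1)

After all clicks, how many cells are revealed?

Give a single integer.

Answer: 18

Derivation:
Click 1 (0,5) count=1: revealed 1 new [(0,5)] -> total=1
Click 2 (0,1) count=1: revealed 1 new [(0,1)] -> total=2
Click 3 (2,3) count=0: revealed 16 new [(0,2) (0,3) (1,1) (1,2) (1,3) (1,4) (1,5) (2,1) (2,2) (2,3) (2,4) (2,5) (3,2) (3,3) (3,4) (3,5)] -> total=18
Click 4 (2,1) count=3: revealed 0 new [(none)] -> total=18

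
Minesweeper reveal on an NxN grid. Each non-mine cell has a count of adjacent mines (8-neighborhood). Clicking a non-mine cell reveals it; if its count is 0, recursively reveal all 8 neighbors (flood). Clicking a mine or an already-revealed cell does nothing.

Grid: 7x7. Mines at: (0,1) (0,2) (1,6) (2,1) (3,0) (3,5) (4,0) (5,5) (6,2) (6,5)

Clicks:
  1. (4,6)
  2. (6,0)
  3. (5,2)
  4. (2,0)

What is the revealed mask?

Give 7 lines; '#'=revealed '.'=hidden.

Click 1 (4,6) count=2: revealed 1 new [(4,6)] -> total=1
Click 2 (6,0) count=0: revealed 4 new [(5,0) (5,1) (6,0) (6,1)] -> total=5
Click 3 (5,2) count=1: revealed 1 new [(5,2)] -> total=6
Click 4 (2,0) count=2: revealed 1 new [(2,0)] -> total=7

Answer: .......
.......
#......
.......
......#
###....
##.....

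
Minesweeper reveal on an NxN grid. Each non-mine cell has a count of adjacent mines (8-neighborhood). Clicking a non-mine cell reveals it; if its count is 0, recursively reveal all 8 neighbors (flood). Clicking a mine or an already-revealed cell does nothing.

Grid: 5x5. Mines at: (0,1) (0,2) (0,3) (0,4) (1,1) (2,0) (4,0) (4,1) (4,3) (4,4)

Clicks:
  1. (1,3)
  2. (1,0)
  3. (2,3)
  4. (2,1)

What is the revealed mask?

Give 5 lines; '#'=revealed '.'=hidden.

Click 1 (1,3) count=3: revealed 1 new [(1,3)] -> total=1
Click 2 (1,0) count=3: revealed 1 new [(1,0)] -> total=2
Click 3 (2,3) count=0: revealed 8 new [(1,2) (1,4) (2,2) (2,3) (2,4) (3,2) (3,3) (3,4)] -> total=10
Click 4 (2,1) count=2: revealed 1 new [(2,1)] -> total=11

Answer: .....
#.###
.####
..###
.....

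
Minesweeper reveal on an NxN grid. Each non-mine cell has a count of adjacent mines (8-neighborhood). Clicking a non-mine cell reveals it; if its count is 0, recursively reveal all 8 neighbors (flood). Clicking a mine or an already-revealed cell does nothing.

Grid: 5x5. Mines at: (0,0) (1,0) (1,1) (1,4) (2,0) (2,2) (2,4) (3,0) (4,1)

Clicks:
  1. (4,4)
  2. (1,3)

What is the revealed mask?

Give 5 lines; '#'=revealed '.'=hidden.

Answer: .....
...#.
.....
..###
..###

Derivation:
Click 1 (4,4) count=0: revealed 6 new [(3,2) (3,3) (3,4) (4,2) (4,3) (4,4)] -> total=6
Click 2 (1,3) count=3: revealed 1 new [(1,3)] -> total=7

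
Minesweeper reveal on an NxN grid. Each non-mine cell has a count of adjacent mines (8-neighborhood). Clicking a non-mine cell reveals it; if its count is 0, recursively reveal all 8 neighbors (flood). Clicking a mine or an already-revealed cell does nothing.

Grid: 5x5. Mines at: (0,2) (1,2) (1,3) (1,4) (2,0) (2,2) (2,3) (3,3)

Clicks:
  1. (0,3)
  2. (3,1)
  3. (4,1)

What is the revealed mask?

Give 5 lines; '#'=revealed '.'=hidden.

Answer: ...#.
.....
.....
###..
###..

Derivation:
Click 1 (0,3) count=4: revealed 1 new [(0,3)] -> total=1
Click 2 (3,1) count=2: revealed 1 new [(3,1)] -> total=2
Click 3 (4,1) count=0: revealed 5 new [(3,0) (3,2) (4,0) (4,1) (4,2)] -> total=7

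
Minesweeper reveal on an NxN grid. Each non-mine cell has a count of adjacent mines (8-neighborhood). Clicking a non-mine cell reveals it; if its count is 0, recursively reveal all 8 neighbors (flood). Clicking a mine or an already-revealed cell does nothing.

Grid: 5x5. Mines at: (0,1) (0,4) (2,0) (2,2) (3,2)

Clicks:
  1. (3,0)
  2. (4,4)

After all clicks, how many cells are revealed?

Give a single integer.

Answer: 9

Derivation:
Click 1 (3,0) count=1: revealed 1 new [(3,0)] -> total=1
Click 2 (4,4) count=0: revealed 8 new [(1,3) (1,4) (2,3) (2,4) (3,3) (3,4) (4,3) (4,4)] -> total=9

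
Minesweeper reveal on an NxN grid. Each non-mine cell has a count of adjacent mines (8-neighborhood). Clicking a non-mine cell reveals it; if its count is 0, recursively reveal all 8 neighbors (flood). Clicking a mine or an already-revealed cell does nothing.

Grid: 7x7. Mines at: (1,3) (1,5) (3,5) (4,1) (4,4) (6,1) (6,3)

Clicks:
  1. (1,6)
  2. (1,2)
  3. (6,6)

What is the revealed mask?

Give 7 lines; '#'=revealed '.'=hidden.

Click 1 (1,6) count=1: revealed 1 new [(1,6)] -> total=1
Click 2 (1,2) count=1: revealed 1 new [(1,2)] -> total=2
Click 3 (6,6) count=0: revealed 8 new [(4,5) (4,6) (5,4) (5,5) (5,6) (6,4) (6,5) (6,6)] -> total=10

Answer: .......
..#...#
.......
.......
.....##
....###
....###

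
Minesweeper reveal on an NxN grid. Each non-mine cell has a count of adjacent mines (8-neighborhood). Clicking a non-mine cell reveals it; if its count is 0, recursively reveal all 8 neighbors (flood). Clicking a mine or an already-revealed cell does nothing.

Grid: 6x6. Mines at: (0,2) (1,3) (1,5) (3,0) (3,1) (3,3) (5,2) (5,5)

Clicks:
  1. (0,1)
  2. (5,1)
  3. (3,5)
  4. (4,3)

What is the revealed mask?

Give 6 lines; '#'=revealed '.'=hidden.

Click 1 (0,1) count=1: revealed 1 new [(0,1)] -> total=1
Click 2 (5,1) count=1: revealed 1 new [(5,1)] -> total=2
Click 3 (3,5) count=0: revealed 6 new [(2,4) (2,5) (3,4) (3,5) (4,4) (4,5)] -> total=8
Click 4 (4,3) count=2: revealed 1 new [(4,3)] -> total=9

Answer: .#....
......
....##
....##
...###
.#....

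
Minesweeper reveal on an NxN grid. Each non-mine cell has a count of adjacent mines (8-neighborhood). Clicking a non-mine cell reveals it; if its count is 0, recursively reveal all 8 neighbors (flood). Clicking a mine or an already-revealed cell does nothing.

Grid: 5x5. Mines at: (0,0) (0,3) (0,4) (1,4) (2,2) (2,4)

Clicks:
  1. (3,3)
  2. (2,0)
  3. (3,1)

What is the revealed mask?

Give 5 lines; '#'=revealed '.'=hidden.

Click 1 (3,3) count=2: revealed 1 new [(3,3)] -> total=1
Click 2 (2,0) count=0: revealed 13 new [(1,0) (1,1) (2,0) (2,1) (3,0) (3,1) (3,2) (3,4) (4,0) (4,1) (4,2) (4,3) (4,4)] -> total=14
Click 3 (3,1) count=1: revealed 0 new [(none)] -> total=14

Answer: .....
##...
##...
#####
#####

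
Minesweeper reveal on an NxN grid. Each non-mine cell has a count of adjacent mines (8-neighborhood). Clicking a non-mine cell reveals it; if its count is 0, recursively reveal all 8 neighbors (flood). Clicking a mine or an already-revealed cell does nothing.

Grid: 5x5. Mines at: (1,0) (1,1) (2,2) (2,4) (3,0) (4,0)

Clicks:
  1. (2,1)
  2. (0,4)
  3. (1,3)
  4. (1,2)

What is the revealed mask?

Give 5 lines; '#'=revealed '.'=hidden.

Click 1 (2,1) count=4: revealed 1 new [(2,1)] -> total=1
Click 2 (0,4) count=0: revealed 6 new [(0,2) (0,3) (0,4) (1,2) (1,3) (1,4)] -> total=7
Click 3 (1,3) count=2: revealed 0 new [(none)] -> total=7
Click 4 (1,2) count=2: revealed 0 new [(none)] -> total=7

Answer: ..###
..###
.#...
.....
.....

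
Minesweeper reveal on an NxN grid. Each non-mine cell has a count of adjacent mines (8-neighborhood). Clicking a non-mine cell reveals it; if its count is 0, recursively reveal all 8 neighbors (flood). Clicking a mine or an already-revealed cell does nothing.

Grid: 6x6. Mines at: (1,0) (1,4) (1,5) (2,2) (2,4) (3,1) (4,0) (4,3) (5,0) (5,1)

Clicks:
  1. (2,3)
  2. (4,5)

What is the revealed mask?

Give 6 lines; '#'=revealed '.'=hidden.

Answer: ......
......
...#..
....##
....##
....##

Derivation:
Click 1 (2,3) count=3: revealed 1 new [(2,3)] -> total=1
Click 2 (4,5) count=0: revealed 6 new [(3,4) (3,5) (4,4) (4,5) (5,4) (5,5)] -> total=7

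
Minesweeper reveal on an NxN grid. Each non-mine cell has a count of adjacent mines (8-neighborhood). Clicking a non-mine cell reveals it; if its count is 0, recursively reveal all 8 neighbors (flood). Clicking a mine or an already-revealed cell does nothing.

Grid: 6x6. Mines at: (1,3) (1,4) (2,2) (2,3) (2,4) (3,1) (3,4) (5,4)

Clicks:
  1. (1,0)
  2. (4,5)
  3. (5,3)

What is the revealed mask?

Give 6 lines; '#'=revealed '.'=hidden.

Answer: ###...
###...
##....
......
.....#
...#..

Derivation:
Click 1 (1,0) count=0: revealed 8 new [(0,0) (0,1) (0,2) (1,0) (1,1) (1,2) (2,0) (2,1)] -> total=8
Click 2 (4,5) count=2: revealed 1 new [(4,5)] -> total=9
Click 3 (5,3) count=1: revealed 1 new [(5,3)] -> total=10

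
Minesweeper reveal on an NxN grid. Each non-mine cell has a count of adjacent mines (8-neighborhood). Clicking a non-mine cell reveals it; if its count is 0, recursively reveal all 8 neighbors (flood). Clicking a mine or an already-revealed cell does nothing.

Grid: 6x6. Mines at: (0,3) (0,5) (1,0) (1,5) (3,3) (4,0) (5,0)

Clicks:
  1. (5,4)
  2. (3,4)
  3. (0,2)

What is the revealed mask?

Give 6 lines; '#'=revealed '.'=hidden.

Answer: ..#...
......
....##
....##
.#####
.#####

Derivation:
Click 1 (5,4) count=0: revealed 14 new [(2,4) (2,5) (3,4) (3,5) (4,1) (4,2) (4,3) (4,4) (4,5) (5,1) (5,2) (5,3) (5,4) (5,5)] -> total=14
Click 2 (3,4) count=1: revealed 0 new [(none)] -> total=14
Click 3 (0,2) count=1: revealed 1 new [(0,2)] -> total=15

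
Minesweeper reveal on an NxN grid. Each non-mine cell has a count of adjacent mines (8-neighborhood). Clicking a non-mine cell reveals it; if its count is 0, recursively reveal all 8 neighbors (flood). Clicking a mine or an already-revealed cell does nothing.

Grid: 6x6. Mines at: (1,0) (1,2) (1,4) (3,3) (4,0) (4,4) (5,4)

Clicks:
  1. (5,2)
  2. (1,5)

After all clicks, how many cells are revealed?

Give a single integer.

Click 1 (5,2) count=0: revealed 6 new [(4,1) (4,2) (4,3) (5,1) (5,2) (5,3)] -> total=6
Click 2 (1,5) count=1: revealed 1 new [(1,5)] -> total=7

Answer: 7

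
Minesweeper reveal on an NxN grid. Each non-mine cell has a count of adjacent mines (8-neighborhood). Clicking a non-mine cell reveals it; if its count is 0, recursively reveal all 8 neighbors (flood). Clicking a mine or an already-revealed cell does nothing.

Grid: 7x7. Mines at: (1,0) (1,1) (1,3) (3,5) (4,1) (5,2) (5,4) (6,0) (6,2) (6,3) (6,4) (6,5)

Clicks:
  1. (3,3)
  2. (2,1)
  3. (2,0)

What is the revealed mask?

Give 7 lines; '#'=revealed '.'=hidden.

Click 1 (3,3) count=0: revealed 9 new [(2,2) (2,3) (2,4) (3,2) (3,3) (3,4) (4,2) (4,3) (4,4)] -> total=9
Click 2 (2,1) count=2: revealed 1 new [(2,1)] -> total=10
Click 3 (2,0) count=2: revealed 1 new [(2,0)] -> total=11

Answer: .......
.......
#####..
..###..
..###..
.......
.......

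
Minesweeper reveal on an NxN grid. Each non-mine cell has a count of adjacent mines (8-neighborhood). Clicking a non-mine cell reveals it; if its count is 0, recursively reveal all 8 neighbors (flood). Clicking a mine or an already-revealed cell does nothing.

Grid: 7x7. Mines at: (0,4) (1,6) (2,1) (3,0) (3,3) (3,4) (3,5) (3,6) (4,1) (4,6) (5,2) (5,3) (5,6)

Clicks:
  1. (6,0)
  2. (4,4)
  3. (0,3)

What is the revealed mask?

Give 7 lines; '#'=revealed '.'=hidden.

Answer: ...#...
.......
.......
.......
....#..
##.....
##.....

Derivation:
Click 1 (6,0) count=0: revealed 4 new [(5,0) (5,1) (6,0) (6,1)] -> total=4
Click 2 (4,4) count=4: revealed 1 new [(4,4)] -> total=5
Click 3 (0,3) count=1: revealed 1 new [(0,3)] -> total=6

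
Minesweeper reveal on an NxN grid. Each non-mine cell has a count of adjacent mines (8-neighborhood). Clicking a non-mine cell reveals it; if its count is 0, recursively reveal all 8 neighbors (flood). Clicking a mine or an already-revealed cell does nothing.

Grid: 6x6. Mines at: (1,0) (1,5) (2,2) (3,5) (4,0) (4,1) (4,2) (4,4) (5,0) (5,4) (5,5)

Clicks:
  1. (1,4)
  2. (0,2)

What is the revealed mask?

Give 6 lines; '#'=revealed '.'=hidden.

Click 1 (1,4) count=1: revealed 1 new [(1,4)] -> total=1
Click 2 (0,2) count=0: revealed 7 new [(0,1) (0,2) (0,3) (0,4) (1,1) (1,2) (1,3)] -> total=8

Answer: .####.
.####.
......
......
......
......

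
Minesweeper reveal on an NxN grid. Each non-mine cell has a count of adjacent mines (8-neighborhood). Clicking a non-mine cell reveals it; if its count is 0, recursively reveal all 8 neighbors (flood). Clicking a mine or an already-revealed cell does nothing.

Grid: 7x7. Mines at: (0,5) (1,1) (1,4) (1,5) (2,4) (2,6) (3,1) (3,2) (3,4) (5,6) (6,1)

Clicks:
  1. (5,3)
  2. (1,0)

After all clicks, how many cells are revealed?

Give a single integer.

Answer: 13

Derivation:
Click 1 (5,3) count=0: revealed 12 new [(4,2) (4,3) (4,4) (4,5) (5,2) (5,3) (5,4) (5,5) (6,2) (6,3) (6,4) (6,5)] -> total=12
Click 2 (1,0) count=1: revealed 1 new [(1,0)] -> total=13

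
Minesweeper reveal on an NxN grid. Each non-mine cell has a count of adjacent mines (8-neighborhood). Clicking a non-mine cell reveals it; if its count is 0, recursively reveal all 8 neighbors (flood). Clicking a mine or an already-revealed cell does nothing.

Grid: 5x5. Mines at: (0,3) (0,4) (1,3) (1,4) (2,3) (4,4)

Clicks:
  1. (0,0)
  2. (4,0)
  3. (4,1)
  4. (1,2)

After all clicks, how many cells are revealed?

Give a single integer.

Click 1 (0,0) count=0: revealed 17 new [(0,0) (0,1) (0,2) (1,0) (1,1) (1,2) (2,0) (2,1) (2,2) (3,0) (3,1) (3,2) (3,3) (4,0) (4,1) (4,2) (4,3)] -> total=17
Click 2 (4,0) count=0: revealed 0 new [(none)] -> total=17
Click 3 (4,1) count=0: revealed 0 new [(none)] -> total=17
Click 4 (1,2) count=3: revealed 0 new [(none)] -> total=17

Answer: 17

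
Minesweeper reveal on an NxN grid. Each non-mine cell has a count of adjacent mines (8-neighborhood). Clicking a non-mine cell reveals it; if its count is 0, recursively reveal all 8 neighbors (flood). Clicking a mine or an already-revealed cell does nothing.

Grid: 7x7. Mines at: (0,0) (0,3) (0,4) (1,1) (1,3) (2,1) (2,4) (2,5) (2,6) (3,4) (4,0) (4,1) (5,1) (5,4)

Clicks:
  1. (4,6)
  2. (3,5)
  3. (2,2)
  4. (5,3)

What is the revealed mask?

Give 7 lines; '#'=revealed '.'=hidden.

Answer: .......
.......
..#....
.....##
.....##
...#.##
.....##

Derivation:
Click 1 (4,6) count=0: revealed 8 new [(3,5) (3,6) (4,5) (4,6) (5,5) (5,6) (6,5) (6,6)] -> total=8
Click 2 (3,5) count=4: revealed 0 new [(none)] -> total=8
Click 3 (2,2) count=3: revealed 1 new [(2,2)] -> total=9
Click 4 (5,3) count=1: revealed 1 new [(5,3)] -> total=10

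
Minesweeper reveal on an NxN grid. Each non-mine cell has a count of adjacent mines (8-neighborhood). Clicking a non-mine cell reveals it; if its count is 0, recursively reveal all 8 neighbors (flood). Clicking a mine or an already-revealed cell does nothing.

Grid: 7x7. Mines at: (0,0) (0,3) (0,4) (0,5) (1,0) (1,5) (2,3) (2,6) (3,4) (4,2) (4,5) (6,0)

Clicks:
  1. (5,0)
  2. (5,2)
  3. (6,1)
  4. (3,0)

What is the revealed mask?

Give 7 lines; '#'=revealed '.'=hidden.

Answer: .......
.......
##.....
##.....
##.....
###....
.#.....

Derivation:
Click 1 (5,0) count=1: revealed 1 new [(5,0)] -> total=1
Click 2 (5,2) count=1: revealed 1 new [(5,2)] -> total=2
Click 3 (6,1) count=1: revealed 1 new [(6,1)] -> total=3
Click 4 (3,0) count=0: revealed 7 new [(2,0) (2,1) (3,0) (3,1) (4,0) (4,1) (5,1)] -> total=10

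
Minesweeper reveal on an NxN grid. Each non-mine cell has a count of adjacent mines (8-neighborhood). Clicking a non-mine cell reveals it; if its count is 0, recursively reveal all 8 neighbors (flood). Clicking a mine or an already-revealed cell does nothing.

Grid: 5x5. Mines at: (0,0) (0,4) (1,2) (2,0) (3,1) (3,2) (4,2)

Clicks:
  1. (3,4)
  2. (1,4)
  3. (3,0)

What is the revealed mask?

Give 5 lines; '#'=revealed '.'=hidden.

Answer: .....
...##
...##
#..##
...##

Derivation:
Click 1 (3,4) count=0: revealed 8 new [(1,3) (1,4) (2,3) (2,4) (3,3) (3,4) (4,3) (4,4)] -> total=8
Click 2 (1,4) count=1: revealed 0 new [(none)] -> total=8
Click 3 (3,0) count=2: revealed 1 new [(3,0)] -> total=9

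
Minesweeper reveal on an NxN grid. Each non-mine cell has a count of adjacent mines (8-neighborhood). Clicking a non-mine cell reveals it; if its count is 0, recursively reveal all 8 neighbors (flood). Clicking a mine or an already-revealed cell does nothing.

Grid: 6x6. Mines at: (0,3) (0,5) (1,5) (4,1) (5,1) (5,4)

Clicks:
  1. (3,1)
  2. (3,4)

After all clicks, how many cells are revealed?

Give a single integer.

Answer: 24

Derivation:
Click 1 (3,1) count=1: revealed 1 new [(3,1)] -> total=1
Click 2 (3,4) count=0: revealed 23 new [(0,0) (0,1) (0,2) (1,0) (1,1) (1,2) (1,3) (1,4) (2,0) (2,1) (2,2) (2,3) (2,4) (2,5) (3,0) (3,2) (3,3) (3,4) (3,5) (4,2) (4,3) (4,4) (4,5)] -> total=24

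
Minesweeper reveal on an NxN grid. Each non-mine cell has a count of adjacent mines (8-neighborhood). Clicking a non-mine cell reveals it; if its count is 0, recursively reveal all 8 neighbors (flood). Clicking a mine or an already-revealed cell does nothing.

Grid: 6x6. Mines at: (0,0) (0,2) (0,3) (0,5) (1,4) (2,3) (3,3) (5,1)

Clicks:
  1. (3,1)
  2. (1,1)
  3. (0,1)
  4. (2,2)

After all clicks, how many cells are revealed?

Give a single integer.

Click 1 (3,1) count=0: revealed 12 new [(1,0) (1,1) (1,2) (2,0) (2,1) (2,2) (3,0) (3,1) (3,2) (4,0) (4,1) (4,2)] -> total=12
Click 2 (1,1) count=2: revealed 0 new [(none)] -> total=12
Click 3 (0,1) count=2: revealed 1 new [(0,1)] -> total=13
Click 4 (2,2) count=2: revealed 0 new [(none)] -> total=13

Answer: 13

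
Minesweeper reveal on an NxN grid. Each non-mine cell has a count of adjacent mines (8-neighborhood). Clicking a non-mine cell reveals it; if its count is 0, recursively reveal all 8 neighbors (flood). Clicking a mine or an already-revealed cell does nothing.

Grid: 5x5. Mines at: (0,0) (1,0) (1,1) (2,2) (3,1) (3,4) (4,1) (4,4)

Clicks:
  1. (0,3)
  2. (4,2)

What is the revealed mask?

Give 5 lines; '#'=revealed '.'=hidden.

Click 1 (0,3) count=0: revealed 8 new [(0,2) (0,3) (0,4) (1,2) (1,3) (1,4) (2,3) (2,4)] -> total=8
Click 2 (4,2) count=2: revealed 1 new [(4,2)] -> total=9

Answer: ..###
..###
...##
.....
..#..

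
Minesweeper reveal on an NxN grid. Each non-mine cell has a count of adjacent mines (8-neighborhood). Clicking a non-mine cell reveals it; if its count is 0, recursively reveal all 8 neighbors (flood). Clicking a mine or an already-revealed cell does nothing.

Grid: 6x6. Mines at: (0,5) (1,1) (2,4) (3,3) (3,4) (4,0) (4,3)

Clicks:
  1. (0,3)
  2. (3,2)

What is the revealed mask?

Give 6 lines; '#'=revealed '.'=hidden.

Answer: ..###.
..###.
......
..#...
......
......

Derivation:
Click 1 (0,3) count=0: revealed 6 new [(0,2) (0,3) (0,4) (1,2) (1,3) (1,4)] -> total=6
Click 2 (3,2) count=2: revealed 1 new [(3,2)] -> total=7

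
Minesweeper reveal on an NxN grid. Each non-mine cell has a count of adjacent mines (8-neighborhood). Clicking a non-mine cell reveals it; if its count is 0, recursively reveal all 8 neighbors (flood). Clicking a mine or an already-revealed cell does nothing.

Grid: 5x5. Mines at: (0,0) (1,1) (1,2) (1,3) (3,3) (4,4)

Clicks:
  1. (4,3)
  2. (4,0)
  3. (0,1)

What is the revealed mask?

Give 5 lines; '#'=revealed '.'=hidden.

Click 1 (4,3) count=2: revealed 1 new [(4,3)] -> total=1
Click 2 (4,0) count=0: revealed 9 new [(2,0) (2,1) (2,2) (3,0) (3,1) (3,2) (4,0) (4,1) (4,2)] -> total=10
Click 3 (0,1) count=3: revealed 1 new [(0,1)] -> total=11

Answer: .#...
.....
###..
###..
####.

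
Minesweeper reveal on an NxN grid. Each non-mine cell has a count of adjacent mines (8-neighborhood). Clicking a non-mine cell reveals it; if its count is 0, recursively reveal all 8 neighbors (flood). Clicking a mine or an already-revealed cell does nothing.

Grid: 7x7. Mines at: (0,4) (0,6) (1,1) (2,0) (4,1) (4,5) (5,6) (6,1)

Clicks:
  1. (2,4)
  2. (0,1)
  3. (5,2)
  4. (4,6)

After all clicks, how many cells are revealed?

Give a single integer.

Answer: 28

Derivation:
Click 1 (2,4) count=0: revealed 26 new [(1,2) (1,3) (1,4) (1,5) (1,6) (2,2) (2,3) (2,4) (2,5) (2,6) (3,2) (3,3) (3,4) (3,5) (3,6) (4,2) (4,3) (4,4) (5,2) (5,3) (5,4) (5,5) (6,2) (6,3) (6,4) (6,5)] -> total=26
Click 2 (0,1) count=1: revealed 1 new [(0,1)] -> total=27
Click 3 (5,2) count=2: revealed 0 new [(none)] -> total=27
Click 4 (4,6) count=2: revealed 1 new [(4,6)] -> total=28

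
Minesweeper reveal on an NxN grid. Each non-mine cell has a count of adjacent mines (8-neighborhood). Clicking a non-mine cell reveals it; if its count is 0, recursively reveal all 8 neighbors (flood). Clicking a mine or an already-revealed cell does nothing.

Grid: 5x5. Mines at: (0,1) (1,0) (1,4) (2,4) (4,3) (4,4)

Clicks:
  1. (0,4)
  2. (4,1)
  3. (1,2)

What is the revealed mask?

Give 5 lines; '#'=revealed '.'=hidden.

Answer: ....#
.###.
####.
####.
###..

Derivation:
Click 1 (0,4) count=1: revealed 1 new [(0,4)] -> total=1
Click 2 (4,1) count=0: revealed 14 new [(1,1) (1,2) (1,3) (2,0) (2,1) (2,2) (2,3) (3,0) (3,1) (3,2) (3,3) (4,0) (4,1) (4,2)] -> total=15
Click 3 (1,2) count=1: revealed 0 new [(none)] -> total=15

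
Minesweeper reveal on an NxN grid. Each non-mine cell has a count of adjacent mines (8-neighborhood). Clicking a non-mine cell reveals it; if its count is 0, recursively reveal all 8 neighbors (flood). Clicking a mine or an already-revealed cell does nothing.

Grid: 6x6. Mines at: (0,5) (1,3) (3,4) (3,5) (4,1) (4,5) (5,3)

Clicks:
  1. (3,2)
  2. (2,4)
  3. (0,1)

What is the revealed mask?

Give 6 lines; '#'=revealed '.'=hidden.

Answer: ###...
###...
###.#.
###...
......
......

Derivation:
Click 1 (3,2) count=1: revealed 1 new [(3,2)] -> total=1
Click 2 (2,4) count=3: revealed 1 new [(2,4)] -> total=2
Click 3 (0,1) count=0: revealed 11 new [(0,0) (0,1) (0,2) (1,0) (1,1) (1,2) (2,0) (2,1) (2,2) (3,0) (3,1)] -> total=13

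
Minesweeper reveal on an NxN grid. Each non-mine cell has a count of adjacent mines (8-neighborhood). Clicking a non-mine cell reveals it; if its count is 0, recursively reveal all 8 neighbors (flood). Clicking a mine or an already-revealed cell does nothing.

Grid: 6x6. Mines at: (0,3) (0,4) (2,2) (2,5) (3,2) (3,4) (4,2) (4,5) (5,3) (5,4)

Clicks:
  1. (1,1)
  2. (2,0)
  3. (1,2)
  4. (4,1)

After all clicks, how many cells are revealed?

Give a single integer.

Click 1 (1,1) count=1: revealed 1 new [(1,1)] -> total=1
Click 2 (2,0) count=0: revealed 13 new [(0,0) (0,1) (0,2) (1,0) (1,2) (2,0) (2,1) (3,0) (3,1) (4,0) (4,1) (5,0) (5,1)] -> total=14
Click 3 (1,2) count=2: revealed 0 new [(none)] -> total=14
Click 4 (4,1) count=2: revealed 0 new [(none)] -> total=14

Answer: 14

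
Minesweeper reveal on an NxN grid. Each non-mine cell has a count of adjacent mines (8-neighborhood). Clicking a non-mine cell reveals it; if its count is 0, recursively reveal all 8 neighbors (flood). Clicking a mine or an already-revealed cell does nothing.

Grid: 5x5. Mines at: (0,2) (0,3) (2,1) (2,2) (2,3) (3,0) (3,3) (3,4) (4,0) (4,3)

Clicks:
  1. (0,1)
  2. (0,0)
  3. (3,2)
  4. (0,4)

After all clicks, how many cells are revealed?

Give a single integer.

Answer: 6

Derivation:
Click 1 (0,1) count=1: revealed 1 new [(0,1)] -> total=1
Click 2 (0,0) count=0: revealed 3 new [(0,0) (1,0) (1,1)] -> total=4
Click 3 (3,2) count=5: revealed 1 new [(3,2)] -> total=5
Click 4 (0,4) count=1: revealed 1 new [(0,4)] -> total=6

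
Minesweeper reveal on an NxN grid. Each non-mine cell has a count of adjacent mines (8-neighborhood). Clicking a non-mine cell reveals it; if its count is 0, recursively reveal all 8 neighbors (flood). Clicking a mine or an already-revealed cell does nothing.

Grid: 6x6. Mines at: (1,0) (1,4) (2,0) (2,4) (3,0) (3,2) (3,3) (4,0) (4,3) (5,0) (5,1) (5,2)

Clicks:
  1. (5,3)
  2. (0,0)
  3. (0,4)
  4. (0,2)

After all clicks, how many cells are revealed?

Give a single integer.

Answer: 12

Derivation:
Click 1 (5,3) count=2: revealed 1 new [(5,3)] -> total=1
Click 2 (0,0) count=1: revealed 1 new [(0,0)] -> total=2
Click 3 (0,4) count=1: revealed 1 new [(0,4)] -> total=3
Click 4 (0,2) count=0: revealed 9 new [(0,1) (0,2) (0,3) (1,1) (1,2) (1,3) (2,1) (2,2) (2,3)] -> total=12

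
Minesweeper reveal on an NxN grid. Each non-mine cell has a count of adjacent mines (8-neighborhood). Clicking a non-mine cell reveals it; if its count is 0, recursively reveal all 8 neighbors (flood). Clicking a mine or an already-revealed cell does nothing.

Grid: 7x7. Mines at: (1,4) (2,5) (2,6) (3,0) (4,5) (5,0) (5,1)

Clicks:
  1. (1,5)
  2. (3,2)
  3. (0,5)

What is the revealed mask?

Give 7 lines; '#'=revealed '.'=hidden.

Click 1 (1,5) count=3: revealed 1 new [(1,5)] -> total=1
Click 2 (3,2) count=0: revealed 31 new [(0,0) (0,1) (0,2) (0,3) (1,0) (1,1) (1,2) (1,3) (2,0) (2,1) (2,2) (2,3) (2,4) (3,1) (3,2) (3,3) (3,4) (4,1) (4,2) (4,3) (4,4) (5,2) (5,3) (5,4) (5,5) (5,6) (6,2) (6,3) (6,4) (6,5) (6,6)] -> total=32
Click 3 (0,5) count=1: revealed 1 new [(0,5)] -> total=33

Answer: ####.#.
####.#.
#####..
.####..
.####..
..#####
..#####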